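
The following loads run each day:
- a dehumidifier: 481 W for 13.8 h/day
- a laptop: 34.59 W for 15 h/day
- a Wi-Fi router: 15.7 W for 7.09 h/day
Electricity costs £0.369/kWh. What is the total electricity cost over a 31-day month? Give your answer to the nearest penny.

£83.14

dehumidifier: 481 W × 13.8 h × 31 d = 205,772 Wh = 205.8 kWh
laptop: 34.59 W × 15 h × 31 d = 16,084 Wh = 16.08 kWh
Wi-Fi router: 15.7 W × 7.09 h × 31 d = 3,451 Wh = 3.451 kWh
Total energy = 205.8 + 16.08 + 3.451 = 225.3 kWh
Cost = 225.3 kWh × £0.369 = £83.14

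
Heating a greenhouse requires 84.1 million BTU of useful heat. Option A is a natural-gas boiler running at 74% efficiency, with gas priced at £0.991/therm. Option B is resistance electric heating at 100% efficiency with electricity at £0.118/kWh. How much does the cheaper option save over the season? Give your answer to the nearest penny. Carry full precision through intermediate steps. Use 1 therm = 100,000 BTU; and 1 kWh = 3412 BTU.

Heat load = 84.1 × 10⁶ BTU = 84,100,000 BTU
Gas: input = 84,100,000 / 0.74 = 113,648,649 BTU = 1,136 therm → 1,136 × £0.991 = £1,126.26
Electric: 84,100,000 BTU / 3412 = 24,650 kWh → × £0.118 = £2,908.50
Difference = |£1,126.26 − £2,908.50| = £1,782.24

£1782.24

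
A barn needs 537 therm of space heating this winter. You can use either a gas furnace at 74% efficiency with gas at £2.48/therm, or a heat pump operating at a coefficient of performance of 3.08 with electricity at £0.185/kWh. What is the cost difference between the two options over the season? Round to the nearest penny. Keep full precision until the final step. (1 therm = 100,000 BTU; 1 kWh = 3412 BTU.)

Heat load = 537 therm × 100,000 = 53,700,000 BTU
Gas: input = 53,700,000 / 0.74 = 72,567,568 BTU = 725.7 therm → 725.7 × £2.48 = £1,799.68
Heat pump: 53,700,000 BTU / 3412 = 15,740 kWh heat; / 3.08 = 5,110 kWh in → × £0.185 = £945.34
Difference = |£1,799.68 − £945.34| = £854.34

£854.34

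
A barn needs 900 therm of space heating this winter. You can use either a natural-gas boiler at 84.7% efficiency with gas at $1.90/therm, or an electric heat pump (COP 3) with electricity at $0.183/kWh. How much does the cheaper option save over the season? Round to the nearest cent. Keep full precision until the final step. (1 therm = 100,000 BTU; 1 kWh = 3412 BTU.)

Heat load = 900 therm × 100,000 = 90,000,000 BTU
Gas: input = 90,000,000 / 0.847 = 106,257,379 BTU = 1,063 therm → 1,063 × $1.90 = $2,018.89
Heat pump: 90,000,000 BTU / 3412 = 26,380 kWh heat; / 3 = 8,792 kWh in → × $0.183 = $1,609.03
Difference = |$2,018.89 − $1,609.03| = $409.86

$409.86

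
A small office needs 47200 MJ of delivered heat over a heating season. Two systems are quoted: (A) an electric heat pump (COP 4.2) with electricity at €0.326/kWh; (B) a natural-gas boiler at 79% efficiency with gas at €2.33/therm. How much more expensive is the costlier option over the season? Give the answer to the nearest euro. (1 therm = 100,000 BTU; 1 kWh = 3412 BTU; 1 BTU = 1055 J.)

Heat load = 47200 MJ = 47,200,000,000 J / 1055 = 44,739,336 BTU
Gas: input = 44,739,336 / 0.79 = 56,632,072 BTU = 566.3 therm → 566.3 × €2.33 = €1,319.53
Heat pump: 44,739,336 BTU / 3412 = 13,110 kWh heat; / 4.2 = 3,122 kWh in → × €0.326 = €1,017.77
Difference = |€1,319.53 − €1,017.77| = €301.76 ≈ €302

€302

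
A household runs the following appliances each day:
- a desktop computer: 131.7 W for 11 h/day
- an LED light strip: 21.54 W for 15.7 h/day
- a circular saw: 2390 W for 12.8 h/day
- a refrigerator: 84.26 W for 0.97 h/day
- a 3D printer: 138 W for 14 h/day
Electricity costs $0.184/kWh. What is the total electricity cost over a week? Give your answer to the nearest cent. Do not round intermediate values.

desktop computer: 131.7 W × 11 h × 7 d = 10,141 Wh = 10.14 kWh
LED light strip: 21.54 W × 15.7 h × 7 d = 2,367 Wh = 2.367 kWh
circular saw: 2390 W × 12.8 h × 7 d = 214,144 Wh = 214.1 kWh
refrigerator: 84.26 W × 0.97 h × 7 d = 572 Wh = 0.5721 kWh
3D printer: 138 W × 14 h × 7 d = 13,524 Wh = 13.52 kWh
Total energy = 10.14 + 2.367 + 214.1 + 0.5721 + 13.52 = 240.7 kWh
Cost = 240.7 kWh × $0.184 = $44.30

$44.30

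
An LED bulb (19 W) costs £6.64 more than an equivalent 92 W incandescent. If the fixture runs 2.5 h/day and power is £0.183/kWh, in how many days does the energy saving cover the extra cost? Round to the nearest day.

Power saved = 92 − 19 = 73 W
Daily energy saved = 73 W × 2.5 h = 182.5 Wh = 0.1825 kWh
Daily savings = 0.1825 × £0.183 = £0.0334
Payback = £6.64 / £0.0334 per day = 198.8 days

199 days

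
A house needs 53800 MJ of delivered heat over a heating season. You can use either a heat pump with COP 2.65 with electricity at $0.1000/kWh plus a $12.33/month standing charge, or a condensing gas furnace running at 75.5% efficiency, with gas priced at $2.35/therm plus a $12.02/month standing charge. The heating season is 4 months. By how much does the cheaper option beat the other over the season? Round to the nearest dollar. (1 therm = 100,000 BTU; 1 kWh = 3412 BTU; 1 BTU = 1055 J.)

$1022

Heat load = 53800 MJ = 53,800,000,000 J / 1055 = 50,995,261 BTU
Gas: input = 50,995,261 / 0.755 = 67,543,392 BTU = 675.4 therm → 675.4 × $2.35 = $1,587.27; + 4 × $12.02 standing = $1,635.35
Heat pump: 50,995,261 BTU / 3412 = 14,950 kWh heat; / 2.65 = 5,640 kWh in → × $0.1000 = $563.99; + 4 × $12.33 standing = $613.31
Difference = |$1,635.35 − $613.31| = $1,022.04 ≈ $1022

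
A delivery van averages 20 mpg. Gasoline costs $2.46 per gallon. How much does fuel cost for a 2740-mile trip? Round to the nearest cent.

Fuel = 2740 mi / 20 mpg = 137 gal
Cost = 137 gal × $2.46/gal = $337.02

$337.02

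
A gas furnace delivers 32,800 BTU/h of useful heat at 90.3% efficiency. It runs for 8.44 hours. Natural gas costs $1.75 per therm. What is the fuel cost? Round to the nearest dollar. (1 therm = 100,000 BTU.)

$5

Heat delivered = 32,800 BTU/h × 8.44 h = 276,832 BTU
Gas input = 276,832 / 0.903 = 306,569 BTU
= 306,569 / 100,000 = 3.066 therm
Cost = 3.066 × $1.75/therm = $5.36 ≈ $5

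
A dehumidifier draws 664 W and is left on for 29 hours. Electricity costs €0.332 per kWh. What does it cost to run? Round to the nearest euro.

Energy = 664 W × 29 h = 19,256 Wh = 19.26 kWh
Cost = 19.26 kWh × €0.332/kWh = €6.39 ≈ €6

€6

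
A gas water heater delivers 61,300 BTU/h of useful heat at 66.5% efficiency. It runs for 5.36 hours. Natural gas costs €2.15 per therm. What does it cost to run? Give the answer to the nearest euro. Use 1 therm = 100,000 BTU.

Heat delivered = 61,300 BTU/h × 5.36 h = 328,568 BTU
Gas input = 328,568 / 0.665 = 494,087 BTU
= 494,087 / 100,000 = 4.941 therm
Cost = 4.941 × €2.15/therm = €10.62 ≈ €11

€11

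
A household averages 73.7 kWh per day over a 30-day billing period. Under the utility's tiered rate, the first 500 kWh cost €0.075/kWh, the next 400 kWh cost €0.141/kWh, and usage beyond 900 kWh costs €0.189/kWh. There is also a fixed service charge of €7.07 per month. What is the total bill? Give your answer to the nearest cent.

Usage = 73.7 kWh/day × 30 days = 2211 kWh
First 500 kWh × €0.075 = €37.50
Next 400 kWh × €0.141 = €56.40
Remaining 1311 kWh × €0.189 = €247.78
Energy charge = €341.68; + service €7.07 = €348.75

€348.75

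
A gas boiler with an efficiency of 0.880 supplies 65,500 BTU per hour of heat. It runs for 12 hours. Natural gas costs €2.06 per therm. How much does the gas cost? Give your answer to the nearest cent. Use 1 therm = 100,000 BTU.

€18.40

Heat delivered = 65,500 BTU/h × 12 h = 786,000 BTU
Gas input = 786,000 / 0.880 = 893,182 BTU
= 893,182 / 100,000 = 8.932 therm
Cost = 8.932 × €2.06/therm = €18.40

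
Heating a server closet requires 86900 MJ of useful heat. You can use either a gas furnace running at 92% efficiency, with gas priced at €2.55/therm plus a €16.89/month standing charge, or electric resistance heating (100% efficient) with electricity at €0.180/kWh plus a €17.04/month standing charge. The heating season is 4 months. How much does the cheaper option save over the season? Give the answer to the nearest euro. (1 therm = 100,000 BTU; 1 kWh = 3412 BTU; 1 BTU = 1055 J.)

€2063

Heat load = 86900 MJ = 86,900,000,000 J / 1055 = 82,369,668 BTU
Gas: input = 82,369,668 / 0.92 = 89,532,248 BTU = 895.3 therm → 895.3 × €2.55 = €2,283.07; + 4 × €16.89 standing = €2,350.63
Electric: 82,369,668 BTU / 3412 = 24,140 kWh → × €0.180 = €4,345.41; + 4 × €17.04 standing = €4,413.57
Difference = |€2,350.63 − €4,413.57| = €2,062.94 ≈ €2063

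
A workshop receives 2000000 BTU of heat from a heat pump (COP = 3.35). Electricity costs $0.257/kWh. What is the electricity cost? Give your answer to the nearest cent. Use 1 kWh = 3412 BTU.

$44.97

Heat delivered = 2,000,000 BTU / 3412 = 586.2 kWh
Electrical input = 586.2 kWh / 3.35 = 175 kWh
Cost = 175 × $0.257/kWh = $44.97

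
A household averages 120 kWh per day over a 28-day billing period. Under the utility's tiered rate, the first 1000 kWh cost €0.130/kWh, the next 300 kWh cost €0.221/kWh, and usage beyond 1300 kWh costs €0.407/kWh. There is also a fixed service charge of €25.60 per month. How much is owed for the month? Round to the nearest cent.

Usage = 120 kWh/day × 28 days = 3360 kWh
First 1000 kWh × €0.130 = €130.00
Next 300 kWh × €0.221 = €66.30
Remaining 2060 kWh × €0.407 = €838.42
Energy charge = €1,034.72; + service €25.60 = €1,060.32

€1060.32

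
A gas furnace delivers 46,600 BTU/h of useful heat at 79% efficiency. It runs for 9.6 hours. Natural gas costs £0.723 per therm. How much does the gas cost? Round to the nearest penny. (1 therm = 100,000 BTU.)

£4.09

Heat delivered = 46,600 BTU/h × 9.6 h = 447,360 BTU
Gas input = 447,360 / 0.79 = 566,278 BTU
= 566,278 / 100,000 = 5.663 therm
Cost = 5.663 × £0.723/therm = £4.09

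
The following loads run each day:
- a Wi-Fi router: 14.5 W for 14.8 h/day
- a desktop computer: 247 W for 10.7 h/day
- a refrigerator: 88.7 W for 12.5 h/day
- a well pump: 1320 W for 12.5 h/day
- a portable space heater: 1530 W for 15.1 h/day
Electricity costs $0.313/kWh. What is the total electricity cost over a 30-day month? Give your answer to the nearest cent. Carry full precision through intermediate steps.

Wi-Fi router: 14.5 W × 14.8 h × 30 d = 6,438 Wh = 6.438 kWh
desktop computer: 247 W × 10.7 h × 30 d = 79,287 Wh = 79.29 kWh
refrigerator: 88.7 W × 12.5 h × 30 d = 33,262 Wh = 33.26 kWh
well pump: 1320 W × 12.5 h × 30 d = 495,000 Wh = 495 kWh
portable space heater: 1530 W × 15.1 h × 30 d = 693,090 Wh = 693.1 kWh
Total energy = 6.438 + 79.29 + 33.26 + 495 + 693.1 = 1,307 kWh
Cost = 1,307 kWh × $0.313 = $409.12

$409.12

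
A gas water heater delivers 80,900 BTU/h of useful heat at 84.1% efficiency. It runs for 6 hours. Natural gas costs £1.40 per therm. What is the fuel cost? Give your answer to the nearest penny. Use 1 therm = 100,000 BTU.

Heat delivered = 80,900 BTU/h × 6 h = 485,400 BTU
Gas input = 485,400 / 0.841 = 577,170 BTU
= 577,170 / 100,000 = 5.772 therm
Cost = 5.772 × £1.40/therm = £8.08

£8.08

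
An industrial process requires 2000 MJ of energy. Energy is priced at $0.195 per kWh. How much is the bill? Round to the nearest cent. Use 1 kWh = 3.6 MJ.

$108.33

2000 MJ × (0.27778 kWh/MJ) = 555.6 kWh
Cost = 555.6 kWh × $0.195/kWh = $108.33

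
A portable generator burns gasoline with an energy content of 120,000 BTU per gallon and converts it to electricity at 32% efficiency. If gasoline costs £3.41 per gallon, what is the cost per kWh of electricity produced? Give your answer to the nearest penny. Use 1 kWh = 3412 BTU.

Electrical output per gallon = 120,000 BTU × 0.32 / 3412 BTU/kWh = 11.25 kWh
Cost per kWh = £3.41 / 11.25 kWh = £0.303

£0.30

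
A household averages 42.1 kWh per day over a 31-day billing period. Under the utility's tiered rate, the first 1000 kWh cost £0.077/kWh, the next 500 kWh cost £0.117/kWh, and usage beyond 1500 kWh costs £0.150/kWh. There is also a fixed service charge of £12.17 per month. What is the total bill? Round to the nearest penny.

Usage = 42.1 kWh/day × 31 days = 1305.1 kWh
First 1000 kWh × £0.077 = £77.00
Next 305.1 kWh × £0.117 = £35.70
Remaining tier: 0 kWh (not reached)
Energy charge = £112.70; + service £12.17 = £124.87

£124.87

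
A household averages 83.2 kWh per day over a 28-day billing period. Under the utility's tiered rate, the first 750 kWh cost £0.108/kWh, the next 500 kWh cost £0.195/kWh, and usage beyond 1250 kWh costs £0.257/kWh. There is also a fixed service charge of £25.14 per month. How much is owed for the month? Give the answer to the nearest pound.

£481

Usage = 83.2 kWh/day × 28 days = 2329.6 kWh
First 750 kWh × £0.108 = £81.00
Next 500 kWh × £0.195 = £97.50
Remaining 1079.6 kWh × £0.257 = £277.46
Energy charge = £455.96; + service £25.14 = £481.10 ≈ £481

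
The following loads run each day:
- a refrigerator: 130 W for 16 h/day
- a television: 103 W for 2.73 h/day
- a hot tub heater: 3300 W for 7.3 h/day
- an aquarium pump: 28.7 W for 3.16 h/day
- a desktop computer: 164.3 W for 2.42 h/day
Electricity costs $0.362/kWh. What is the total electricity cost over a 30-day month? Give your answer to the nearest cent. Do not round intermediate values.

refrigerator: 130 W × 16 h × 30 d = 62,400 Wh = 62.4 kWh
television: 103 W × 2.73 h × 30 d = 8,436 Wh = 8.436 kWh
hot tub heater: 3300 W × 7.3 h × 30 d = 722,700 Wh = 722.7 kWh
aquarium pump: 28.7 W × 3.16 h × 30 d = 2,721 Wh = 2.721 kWh
desktop computer: 164.3 W × 2.42 h × 30 d = 11,928 Wh = 11.93 kWh
Total energy = 62.4 + 8.436 + 722.7 + 2.721 + 11.93 = 808.2 kWh
Cost = 808.2 kWh × $0.362 = $292.56

$292.56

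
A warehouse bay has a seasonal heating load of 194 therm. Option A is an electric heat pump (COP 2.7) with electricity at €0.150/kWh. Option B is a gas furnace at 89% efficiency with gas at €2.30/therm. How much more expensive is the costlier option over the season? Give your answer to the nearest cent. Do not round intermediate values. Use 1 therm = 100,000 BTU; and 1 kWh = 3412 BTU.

€185.47

Heat load = 194 therm × 100,000 = 19,400,000 BTU
Gas: input = 19,400,000 / 0.89 = 21,797,753 BTU = 218 therm → 218 × €2.30 = €501.35
Heat pump: 19,400,000 BTU / 3412 = 5,686 kWh heat; / 2.7 = 2,106 kWh in → × €0.150 = €315.88
Difference = |€501.35 − €315.88| = €185.47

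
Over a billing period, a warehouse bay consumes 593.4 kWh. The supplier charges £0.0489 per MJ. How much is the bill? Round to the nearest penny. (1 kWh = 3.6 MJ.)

593.4 kWh × (3.6 MJ/kWh) = 2,136 MJ
Cost = 2,136 MJ × £0.0489/MJ = £104.46

£104.46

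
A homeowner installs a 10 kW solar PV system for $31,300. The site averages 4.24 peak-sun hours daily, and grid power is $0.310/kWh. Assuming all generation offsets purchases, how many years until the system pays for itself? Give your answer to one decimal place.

Daily generation = 10 kW × 4.24 h = 42.4 kWh
Annual generation = 42.4 × 365 = 15476 kWh
Annual savings = 15476 × $0.310 = $4,797.56
Payback = $31,300 / $4,797.56 = 6.52 years

6.5 years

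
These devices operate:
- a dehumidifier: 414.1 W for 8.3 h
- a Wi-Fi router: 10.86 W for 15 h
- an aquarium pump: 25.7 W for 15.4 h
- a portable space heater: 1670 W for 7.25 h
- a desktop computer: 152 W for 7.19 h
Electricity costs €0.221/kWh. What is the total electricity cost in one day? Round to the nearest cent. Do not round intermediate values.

€3.80

dehumidifier: 414.1 W × 8.3 h = 3,437 Wh = 3.437 kWh
Wi-Fi router: 10.86 W × 15 h = 163 Wh = 0.1629 kWh
aquarium pump: 25.7 W × 15.4 h = 396 Wh = 0.3958 kWh
portable space heater: 1670 W × 7.25 h = 12,108 Wh = 12.11 kWh
desktop computer: 152 W × 7.19 h = 1,093 Wh = 1.093 kWh
Total energy = 3.437 + 0.1629 + 0.3958 + 12.11 + 1.093 = 17.2 kWh
Cost = 17.2 kWh × €0.221 = €3.80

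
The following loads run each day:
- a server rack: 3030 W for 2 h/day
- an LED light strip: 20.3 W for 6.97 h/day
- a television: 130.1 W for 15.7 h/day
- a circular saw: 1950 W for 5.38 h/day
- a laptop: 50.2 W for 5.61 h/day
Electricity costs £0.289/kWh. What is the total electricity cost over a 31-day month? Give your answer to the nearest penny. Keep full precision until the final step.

server rack: 3030 W × 2 h × 31 d = 187,860 Wh = 187.9 kWh
LED light strip: 20.3 W × 6.97 h × 31 d = 4,386 Wh = 4.386 kWh
television: 130.1 W × 15.7 h × 31 d = 63,320 Wh = 63.32 kWh
circular saw: 1950 W × 5.38 h × 31 d = 325,221 Wh = 325.2 kWh
laptop: 50.2 W × 5.61 h × 31 d = 8,730 Wh = 8.73 kWh
Total energy = 187.9 + 4.386 + 63.32 + 325.2 + 8.73 = 589.5 kWh
Cost = 589.5 kWh × £0.289 = £170.37

£170.37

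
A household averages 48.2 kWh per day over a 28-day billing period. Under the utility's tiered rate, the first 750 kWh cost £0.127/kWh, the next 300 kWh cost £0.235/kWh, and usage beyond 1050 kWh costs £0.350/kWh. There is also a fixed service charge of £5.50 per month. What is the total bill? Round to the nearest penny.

£276.11

Usage = 48.2 kWh/day × 28 days = 1349.6 kWh
First 750 kWh × £0.127 = £95.25
Next 300 kWh × £0.235 = £70.50
Remaining 299.6 kWh × £0.350 = £104.86
Energy charge = £270.61; + service £5.50 = £276.11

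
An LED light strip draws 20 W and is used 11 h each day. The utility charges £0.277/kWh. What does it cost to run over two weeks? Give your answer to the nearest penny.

£0.85

Energy = 20 W × 11 h/day × 14 days = 3,080 Wh = 3.08 kWh
Cost = 3.08 kWh × £0.277/kWh = £0.85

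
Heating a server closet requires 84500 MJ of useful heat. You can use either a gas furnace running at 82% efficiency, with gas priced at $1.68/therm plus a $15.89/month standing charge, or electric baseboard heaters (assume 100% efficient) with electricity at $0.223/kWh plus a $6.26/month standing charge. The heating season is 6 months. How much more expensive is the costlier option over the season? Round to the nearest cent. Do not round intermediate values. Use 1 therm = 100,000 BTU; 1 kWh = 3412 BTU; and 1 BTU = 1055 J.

$3536.05

Heat load = 84500 MJ = 84,500,000,000 J / 1055 = 80,094,787 BTU
Gas: input = 80,094,787 / 0.82 = 97,676,569 BTU = 976.8 therm → 976.8 × $1.68 = $1,640.97; + 6 × $15.89 standing = $1,736.31
Electric: 80,094,787 BTU / 3412 = 23,470 kWh → × $0.223 = $5,234.80; + 6 × $6.26 standing = $5,272.36
Difference = |$1,736.31 − $5,272.36| = $3,536.05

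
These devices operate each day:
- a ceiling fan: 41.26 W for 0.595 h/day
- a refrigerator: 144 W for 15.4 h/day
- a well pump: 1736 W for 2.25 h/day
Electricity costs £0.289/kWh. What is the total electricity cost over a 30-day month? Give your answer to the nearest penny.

ceiling fan: 41.26 W × 0.595 h × 30 d = 736 Wh = 0.7365 kWh
refrigerator: 144 W × 15.4 h × 30 d = 66,528 Wh = 66.53 kWh
well pump: 1736 W × 2.25 h × 30 d = 117,180 Wh = 117.2 kWh
Total energy = 0.7365 + 66.53 + 117.2 = 184.4 kWh
Cost = 184.4 kWh × £0.289 = £53.30

£53.30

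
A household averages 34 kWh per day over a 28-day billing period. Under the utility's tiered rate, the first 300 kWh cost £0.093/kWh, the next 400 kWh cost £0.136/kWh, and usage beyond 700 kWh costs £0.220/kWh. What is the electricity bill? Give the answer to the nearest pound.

£138

Usage = 34 kWh/day × 28 days = 952 kWh
First 300 kWh × £0.093 = £27.90
Next 400 kWh × £0.136 = £54.40
Remaining 252 kWh × £0.220 = £55.44
Total = £137.74 ≈ £138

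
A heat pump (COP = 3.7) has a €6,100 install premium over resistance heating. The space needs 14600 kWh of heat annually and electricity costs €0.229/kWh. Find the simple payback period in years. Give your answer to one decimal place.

2.5 years

Resistance: 14600 kWh × €0.229 = €3,343.40/yr
Heat pump: 14600 / 3.7 = 3946 kWh in → × €0.229 = €903.62/yr
Annual savings = €2,439.78
Payback = €6,100 / €2,439.78 = 2.5 years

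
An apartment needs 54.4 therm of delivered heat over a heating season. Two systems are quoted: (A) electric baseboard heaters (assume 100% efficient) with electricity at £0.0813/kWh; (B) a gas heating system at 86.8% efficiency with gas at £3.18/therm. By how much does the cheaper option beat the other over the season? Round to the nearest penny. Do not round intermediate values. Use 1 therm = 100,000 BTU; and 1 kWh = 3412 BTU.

£69.68

Heat load = 54.4 therm × 100,000 = 5,440,000 BTU
Gas: input = 5,440,000 / 0.868 = 6,267,281 BTU = 62.67 therm → 62.67 × £3.18 = £199.30
Electric: 5,440,000 BTU / 3412 = 1,594 kWh → × £0.0813 = £129.62
Difference = |£199.30 − £129.62| = £69.68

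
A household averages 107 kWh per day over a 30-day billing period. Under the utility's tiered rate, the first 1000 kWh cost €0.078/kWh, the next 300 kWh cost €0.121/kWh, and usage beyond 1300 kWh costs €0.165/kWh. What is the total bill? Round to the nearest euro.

€429

Usage = 107 kWh/day × 30 days = 3210 kWh
First 1000 kWh × €0.078 = €78.00
Next 300 kWh × €0.121 = €36.30
Remaining 1910 kWh × €0.165 = €315.15
Total = €429.45 ≈ €429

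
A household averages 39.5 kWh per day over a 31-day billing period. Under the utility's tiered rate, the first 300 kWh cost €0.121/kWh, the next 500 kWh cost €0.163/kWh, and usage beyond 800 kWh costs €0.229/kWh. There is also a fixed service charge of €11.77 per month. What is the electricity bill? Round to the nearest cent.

€226.78

Usage = 39.5 kWh/day × 31 days = 1224.5 kWh
First 300 kWh × €0.121 = €36.30
Next 500 kWh × €0.163 = €81.50
Remaining 424.5 kWh × €0.229 = €97.21
Energy charge = €215.01; + service €11.77 = €226.78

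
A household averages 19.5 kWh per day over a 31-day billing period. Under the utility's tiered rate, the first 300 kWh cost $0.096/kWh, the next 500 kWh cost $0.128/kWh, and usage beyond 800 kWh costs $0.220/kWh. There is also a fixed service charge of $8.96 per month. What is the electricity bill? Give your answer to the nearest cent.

Usage = 19.5 kWh/day × 31 days = 604.5 kWh
First 300 kWh × $0.096 = $28.80
Next 304.5 kWh × $0.128 = $38.98
Remaining tier: 0 kWh (not reached)
Energy charge = $67.78; + service $8.96 = $76.74

$76.74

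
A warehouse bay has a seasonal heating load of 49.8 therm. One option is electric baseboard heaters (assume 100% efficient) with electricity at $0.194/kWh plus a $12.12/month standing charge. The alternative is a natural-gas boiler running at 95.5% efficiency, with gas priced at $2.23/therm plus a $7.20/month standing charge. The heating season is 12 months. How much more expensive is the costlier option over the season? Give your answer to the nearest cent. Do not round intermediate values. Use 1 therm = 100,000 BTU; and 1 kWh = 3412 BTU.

Heat load = 49.8 therm × 100,000 = 4,980,000 BTU
Gas: input = 4,980,000 / 0.955 = 5,214,660 BTU = 52.15 therm → 52.15 × $2.23 = $116.29; + 12 × $7.20 standing = $202.69
Electric: 4,980,000 BTU / 3412 = 1,460 kWh → × $0.194 = $283.15; + 12 × $12.12 standing = $428.59
Difference = |$202.69 − $428.59| = $225.91

$225.91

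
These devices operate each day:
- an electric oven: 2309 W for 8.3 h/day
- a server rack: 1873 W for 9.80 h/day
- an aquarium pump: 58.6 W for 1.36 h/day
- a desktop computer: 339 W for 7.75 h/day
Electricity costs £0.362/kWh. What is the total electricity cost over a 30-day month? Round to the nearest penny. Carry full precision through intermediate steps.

electric oven: 2309 W × 8.3 h × 30 d = 574,941 Wh = 574.9 kWh
server rack: 1873 W × 9.80 h × 30 d = 550,662 Wh = 550.7 kWh
aquarium pump: 58.6 W × 1.36 h × 30 d = 2,391 Wh = 2.391 kWh
desktop computer: 339 W × 7.75 h × 30 d = 78,818 Wh = 78.82 kWh
Total energy = 574.9 + 550.7 + 2.391 + 78.82 = 1,207 kWh
Cost = 1,207 kWh × £0.362 = £436.87

£436.87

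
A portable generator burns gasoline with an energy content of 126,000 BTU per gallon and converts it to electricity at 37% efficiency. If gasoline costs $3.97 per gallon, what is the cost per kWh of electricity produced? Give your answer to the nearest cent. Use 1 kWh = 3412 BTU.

$0.29

Electrical output per gallon = 126,000 BTU × 0.37 / 3412 BTU/kWh = 13.66 kWh
Cost per kWh = $3.97 / 13.66 kWh = $0.291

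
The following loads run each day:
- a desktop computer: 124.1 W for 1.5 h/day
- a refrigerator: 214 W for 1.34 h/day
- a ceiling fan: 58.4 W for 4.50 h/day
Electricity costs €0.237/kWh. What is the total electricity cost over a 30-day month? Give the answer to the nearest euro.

desktop computer: 124.1 W × 1.5 h × 30 d = 5,584 Wh = 5.584 kWh
refrigerator: 214 W × 1.34 h × 30 d = 8,603 Wh = 8.603 kWh
ceiling fan: 58.4 W × 4.50 h × 30 d = 7,884 Wh = 7.884 kWh
Total energy = 5.584 + 8.603 + 7.884 = 22.07 kWh
Cost = 22.07 kWh × €0.237 = €5.23 ≈ €5

€5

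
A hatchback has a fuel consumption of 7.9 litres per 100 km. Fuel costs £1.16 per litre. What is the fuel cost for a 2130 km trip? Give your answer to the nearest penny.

£195.19

Fuel = 7.9 L/100 km × 2130 km / 100 = 168.3 L
Cost = 168.3 L × £1.16/L = £195.19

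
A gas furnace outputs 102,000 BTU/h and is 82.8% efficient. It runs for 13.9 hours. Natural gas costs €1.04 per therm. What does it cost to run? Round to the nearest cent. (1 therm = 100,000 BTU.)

Heat delivered = 102,000 BTU/h × 13.9 h = 1,417,800 BTU
Gas input = 1,417,800 / 0.828 = 1,712,319 BTU
= 1,712,319 / 100,000 = 17.12 therm
Cost = 17.12 × €1.04/therm = €17.81

€17.81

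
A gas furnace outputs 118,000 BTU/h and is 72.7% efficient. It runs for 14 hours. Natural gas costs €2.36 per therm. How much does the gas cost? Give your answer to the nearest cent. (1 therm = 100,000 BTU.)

€53.63

Heat delivered = 118,000 BTU/h × 14 h = 1,652,000 BTU
Gas input = 1,652,000 / 0.727 = 2,272,352 BTU
= 2,272,352 / 100,000 = 22.72 therm
Cost = 22.72 × €2.36/therm = €53.63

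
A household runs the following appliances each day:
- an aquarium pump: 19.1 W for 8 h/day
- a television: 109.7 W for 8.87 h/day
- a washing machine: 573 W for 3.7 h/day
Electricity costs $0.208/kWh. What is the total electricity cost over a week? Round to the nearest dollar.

aquarium pump: 19.1 W × 8 h × 7 d = 1,070 Wh = 1.07 kWh
television: 109.7 W × 8.87 h × 7 d = 6,811 Wh = 6.811 kWh
washing machine: 573 W × 3.7 h × 7 d = 14,841 Wh = 14.84 kWh
Total energy = 1.07 + 6.811 + 14.84 = 22.72 kWh
Cost = 22.72 kWh × $0.208 = $4.73 ≈ $5

$5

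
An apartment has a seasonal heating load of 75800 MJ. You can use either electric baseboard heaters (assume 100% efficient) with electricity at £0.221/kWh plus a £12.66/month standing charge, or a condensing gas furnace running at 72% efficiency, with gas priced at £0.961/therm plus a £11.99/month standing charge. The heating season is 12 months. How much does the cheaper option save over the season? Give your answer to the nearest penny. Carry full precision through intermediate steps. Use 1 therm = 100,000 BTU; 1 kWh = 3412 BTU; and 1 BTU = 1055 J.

Heat load = 75800 MJ = 75,800,000,000 J / 1055 = 71,848,341 BTU
Gas: input = 71,848,341 / 0.72 = 99,789,363 BTU = 997.9 therm → 997.9 × £0.961 = £958.98; + 12 × £11.99 standing = £1,102.86
Electric: 71,848,341 BTU / 3412 = 21,060 kWh → × £0.221 = £4,653.72; + 12 × £12.66 standing = £4,805.64
Difference = |£1,102.86 − £4,805.64| = £3,702.78

£3702.78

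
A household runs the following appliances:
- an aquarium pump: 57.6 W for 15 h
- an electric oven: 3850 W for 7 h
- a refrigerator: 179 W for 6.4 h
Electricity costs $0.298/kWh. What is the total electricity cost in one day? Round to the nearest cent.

$8.63

aquarium pump: 57.6 W × 15 h = 864 Wh = 0.864 kWh
electric oven: 3850 W × 7 h = 26,950 Wh = 26.95 kWh
refrigerator: 179 W × 6.4 h = 1,146 Wh = 1.146 kWh
Total energy = 0.864 + 26.95 + 1.146 = 28.96 kWh
Cost = 28.96 kWh × $0.298 = $8.63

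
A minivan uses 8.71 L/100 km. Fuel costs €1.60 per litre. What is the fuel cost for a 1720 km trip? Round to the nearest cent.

Fuel = 8.71 L/100 km × 1720 km / 100 = 149.8 L
Cost = 149.8 L × €1.60/L = €239.70

€239.70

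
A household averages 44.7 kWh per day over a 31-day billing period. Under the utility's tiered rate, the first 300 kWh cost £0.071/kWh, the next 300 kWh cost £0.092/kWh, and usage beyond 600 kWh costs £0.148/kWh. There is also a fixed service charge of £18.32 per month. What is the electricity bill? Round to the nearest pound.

£184

Usage = 44.7 kWh/day × 31 days = 1385.7 kWh
First 300 kWh × £0.071 = £21.30
Next 300 kWh × £0.092 = £27.60
Remaining 785.7 kWh × £0.148 = £116.28
Energy charge = £165.18; + service £18.32 = £183.50 ≈ £184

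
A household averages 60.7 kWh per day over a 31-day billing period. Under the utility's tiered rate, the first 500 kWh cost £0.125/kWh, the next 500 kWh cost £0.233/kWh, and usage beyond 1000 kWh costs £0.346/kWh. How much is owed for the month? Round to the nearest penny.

£484.07

Usage = 60.7 kWh/day × 31 days = 1881.7 kWh
First 500 kWh × £0.125 = £62.50
Next 500 kWh × £0.233 = £116.50
Remaining 881.7 kWh × £0.346 = £305.07
Total = £484.07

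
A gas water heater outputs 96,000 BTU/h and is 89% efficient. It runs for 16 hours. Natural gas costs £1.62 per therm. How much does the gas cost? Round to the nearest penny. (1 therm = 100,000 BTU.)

Heat delivered = 96,000 BTU/h × 16 h = 1,536,000 BTU
Gas input = 1,536,000 / 0.89 = 1,725,843 BTU
= 1,725,843 / 100,000 = 17.26 therm
Cost = 17.26 × £1.62/therm = £27.96

£27.96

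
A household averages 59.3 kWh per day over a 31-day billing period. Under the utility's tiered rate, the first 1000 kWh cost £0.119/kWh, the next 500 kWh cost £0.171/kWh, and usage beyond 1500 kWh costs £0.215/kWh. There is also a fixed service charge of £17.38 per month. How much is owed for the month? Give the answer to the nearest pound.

£295

Usage = 59.3 kWh/day × 31 days = 1838.3 kWh
First 1000 kWh × £0.119 = £119.00
Next 500 kWh × £0.171 = £85.50
Remaining 338.3 kWh × £0.215 = £72.73
Energy charge = £277.23; + service £17.38 = £294.61 ≈ £295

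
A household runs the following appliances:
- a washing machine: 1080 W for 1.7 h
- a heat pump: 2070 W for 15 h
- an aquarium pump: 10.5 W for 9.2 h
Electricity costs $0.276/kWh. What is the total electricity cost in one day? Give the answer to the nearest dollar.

$9

washing machine: 1080 W × 1.7 h = 1,836 Wh = 1.836 kWh
heat pump: 2070 W × 15 h = 31,050 Wh = 31.05 kWh
aquarium pump: 10.5 W × 9.2 h = 97 Wh = 0.0966 kWh
Total energy = 1.836 + 31.05 + 0.0966 = 32.98 kWh
Cost = 32.98 kWh × $0.276 = $9.10 ≈ $9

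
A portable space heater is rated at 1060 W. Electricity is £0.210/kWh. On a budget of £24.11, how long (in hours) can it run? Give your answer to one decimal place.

108.3 h

Energy budget = £24.11 / £0.210 per kWh = 114.8 kWh = 114,810 Wh
Runtime = 114,810 Wh / 1060 W = 108.3 h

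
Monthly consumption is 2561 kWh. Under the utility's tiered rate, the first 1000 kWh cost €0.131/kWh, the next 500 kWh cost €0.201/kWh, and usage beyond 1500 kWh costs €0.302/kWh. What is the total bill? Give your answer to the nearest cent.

€551.92

First 1000 kWh × €0.131 = €131.00
Next 500 kWh × €0.201 = €100.50
Remaining 1061 kWh × €0.302 = €320.42
Total = €551.92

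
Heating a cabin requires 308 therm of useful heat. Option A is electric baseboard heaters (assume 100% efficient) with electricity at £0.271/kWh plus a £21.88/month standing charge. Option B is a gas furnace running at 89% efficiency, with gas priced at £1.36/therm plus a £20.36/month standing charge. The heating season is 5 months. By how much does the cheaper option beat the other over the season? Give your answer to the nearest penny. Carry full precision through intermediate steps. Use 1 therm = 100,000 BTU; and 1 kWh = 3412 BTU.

Heat load = 308 therm × 100,000 = 30,800,000 BTU
Gas: input = 30,800,000 / 0.89 = 34,606,742 BTU = 346.1 therm → 346.1 × £1.36 = £470.65; + 5 × £20.36 standing = £572.45
Electric: 30,800,000 BTU / 3412 = 9,027 kWh → × £0.271 = £2,446.31; + 5 × £21.88 standing = £2,555.71
Difference = |£572.45 − £2,555.71| = £1,983.26

£1983.26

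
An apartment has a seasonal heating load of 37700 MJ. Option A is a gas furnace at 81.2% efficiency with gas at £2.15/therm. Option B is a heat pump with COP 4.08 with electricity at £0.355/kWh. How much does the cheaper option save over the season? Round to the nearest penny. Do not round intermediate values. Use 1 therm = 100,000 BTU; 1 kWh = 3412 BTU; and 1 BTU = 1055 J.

£34.90

Heat load = 37700 MJ = 37,700,000,000 J / 1055 = 35,734,597 BTU
Gas: input = 35,734,597 / 0.812 = 44,008,125 BTU = 440.1 therm → 440.1 × £2.15 = £946.17
Heat pump: 35,734,597 BTU / 3412 = 10,470 kWh heat; / 4.08 = 2,567 kWh in → × £0.355 = £911.27
Difference = |£946.17 − £911.27| = £34.90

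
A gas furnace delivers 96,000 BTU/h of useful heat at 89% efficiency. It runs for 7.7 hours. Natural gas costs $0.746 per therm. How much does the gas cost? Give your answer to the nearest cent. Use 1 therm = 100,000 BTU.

$6.20

Heat delivered = 96,000 BTU/h × 7.7 h = 739,200 BTU
Gas input = 739,200 / 0.89 = 830,562 BTU
= 830,562 / 100,000 = 8.306 therm
Cost = 8.306 × $0.746/therm = $6.20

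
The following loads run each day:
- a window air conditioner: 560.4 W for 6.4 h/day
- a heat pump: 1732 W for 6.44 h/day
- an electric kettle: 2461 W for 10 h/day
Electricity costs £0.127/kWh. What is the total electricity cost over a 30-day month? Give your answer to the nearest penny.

£149.93

window air conditioner: 560.4 W × 6.4 h × 30 d = 107,597 Wh = 107.6 kWh
heat pump: 1732 W × 6.44 h × 30 d = 334,622 Wh = 334.6 kWh
electric kettle: 2461 W × 10 h × 30 d = 738,300 Wh = 738.3 kWh
Total energy = 107.6 + 334.6 + 738.3 = 1,181 kWh
Cost = 1,181 kWh × £0.127 = £149.93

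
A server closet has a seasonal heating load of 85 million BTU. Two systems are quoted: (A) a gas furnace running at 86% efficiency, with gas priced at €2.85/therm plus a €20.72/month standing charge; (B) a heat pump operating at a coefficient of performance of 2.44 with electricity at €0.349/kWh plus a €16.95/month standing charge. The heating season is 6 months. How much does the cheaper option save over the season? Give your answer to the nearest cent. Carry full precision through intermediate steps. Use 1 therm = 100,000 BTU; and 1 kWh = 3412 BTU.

Heat load = 85 × 10⁶ BTU = 85,000,000 BTU
Gas: input = 85,000,000 / 0.86 = 98,837,209 BTU = 988.4 therm → 988.4 × €2.85 = €2,816.86; + 6 × €20.72 standing = €2,941.18
Heat pump: 85,000,000 BTU / 3412 = 24,910 kWh heat; / 2.44 = 10,210 kWh in → × €0.349 = €3,563.24; + 6 × €16.95 standing = €3,664.94
Difference = |€2,941.18 − €3,664.94| = €723.76

€723.76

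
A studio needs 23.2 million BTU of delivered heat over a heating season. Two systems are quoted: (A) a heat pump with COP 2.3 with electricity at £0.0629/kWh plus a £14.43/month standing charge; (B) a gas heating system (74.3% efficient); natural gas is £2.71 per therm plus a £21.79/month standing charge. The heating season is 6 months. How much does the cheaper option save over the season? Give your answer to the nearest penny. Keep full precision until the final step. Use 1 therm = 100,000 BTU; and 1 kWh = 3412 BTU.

Heat load = 23.2 × 10⁶ BTU = 23,200,000 BTU
Gas: input = 23,200,000 / 0.743 = 31,224,764 BTU = 312.2 therm → 312.2 × £2.71 = £846.19; + 6 × £21.79 standing = £976.93
Heat pump: 23,200,000 BTU / 3412 = 6,800 kWh heat; / 2.3 = 2,956 kWh in → × £0.0629 = £185.95; + 6 × £14.43 standing = £272.53
Difference = |£976.93 − £272.53| = £704.40

£704.40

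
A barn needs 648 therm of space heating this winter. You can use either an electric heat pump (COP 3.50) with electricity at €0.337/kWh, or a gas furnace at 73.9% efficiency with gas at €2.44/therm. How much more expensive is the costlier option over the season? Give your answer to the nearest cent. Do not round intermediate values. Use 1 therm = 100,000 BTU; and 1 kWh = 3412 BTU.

Heat load = 648 therm × 100,000 = 64,800,000 BTU
Gas: input = 64,800,000 / 0.739 = 87,686,062 BTU = 876.9 therm → 876.9 × €2.44 = €2,139.54
Heat pump: 64,800,000 BTU / 3412 = 18,990 kWh heat; / 3.50 = 5,426 kWh in → × €0.337 = €1,828.64
Difference = |€2,139.54 − €1,828.64| = €310.90

€310.90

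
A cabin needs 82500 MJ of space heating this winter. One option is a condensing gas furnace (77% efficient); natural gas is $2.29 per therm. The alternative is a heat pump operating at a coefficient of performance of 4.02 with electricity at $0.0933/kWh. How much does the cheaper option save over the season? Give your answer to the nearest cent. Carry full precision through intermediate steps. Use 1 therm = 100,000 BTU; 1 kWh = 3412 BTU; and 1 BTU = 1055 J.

$1793.74

Heat load = 82500 MJ = 82,500,000,000 J / 1055 = 78,199,052 BTU
Gas: input = 78,199,052 / 0.77 = 101,557,211 BTU = 1,016 therm → 1,016 × $2.29 = $2,325.66
Heat pump: 78,199,052 BTU / 3412 = 22,920 kWh heat; / 4.02 = 5,701 kWh in → × $0.0933 = $531.92
Difference = |$2,325.66 − $531.92| = $1,793.74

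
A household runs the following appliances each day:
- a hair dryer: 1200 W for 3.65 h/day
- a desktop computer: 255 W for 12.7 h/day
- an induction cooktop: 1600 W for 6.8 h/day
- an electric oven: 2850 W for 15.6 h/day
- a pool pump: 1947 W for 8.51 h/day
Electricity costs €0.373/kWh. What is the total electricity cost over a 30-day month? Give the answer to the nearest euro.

€890

hair dryer: 1200 W × 3.65 h × 30 d = 131,400 Wh = 131.4 kWh
desktop computer: 255 W × 12.7 h × 30 d = 97,155 Wh = 97.16 kWh
induction cooktop: 1600 W × 6.8 h × 30 d = 326,400 Wh = 326.4 kWh
electric oven: 2850 W × 15.6 h × 30 d = 1,333,800 Wh = 1,334 kWh
pool pump: 1947 W × 8.51 h × 30 d = 497,069 Wh = 497.1 kWh
Total energy = 131.4 + 97.16 + 326.4 + 1,334 + 497.1 = 2,386 kWh
Cost = 2,386 kWh × €0.373 = €889.91 ≈ €890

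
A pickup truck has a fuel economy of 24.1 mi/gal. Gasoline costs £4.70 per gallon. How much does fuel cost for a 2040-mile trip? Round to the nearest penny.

Fuel = 2040 mi / 24.1 mpg = 84.65 gal
Cost = 84.65 gal × £4.70/gal = £397.84

£397.84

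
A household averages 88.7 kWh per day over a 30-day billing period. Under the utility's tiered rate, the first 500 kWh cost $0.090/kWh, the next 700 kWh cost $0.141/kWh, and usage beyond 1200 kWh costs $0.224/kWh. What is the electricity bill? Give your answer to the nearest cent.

$470.96

Usage = 88.7 kWh/day × 30 days = 2661 kWh
First 500 kWh × $0.090 = $45.00
Next 700 kWh × $0.141 = $98.70
Remaining 1461 kWh × $0.224 = $327.26
Total = $470.96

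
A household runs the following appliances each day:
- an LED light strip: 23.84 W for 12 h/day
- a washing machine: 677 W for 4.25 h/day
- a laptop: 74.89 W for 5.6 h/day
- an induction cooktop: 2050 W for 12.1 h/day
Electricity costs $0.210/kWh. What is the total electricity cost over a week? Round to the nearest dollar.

LED light strip: 23.84 W × 12 h × 7 d = 2,003 Wh = 2.003 kWh
washing machine: 677 W × 4.25 h × 7 d = 20,141 Wh = 20.14 kWh
laptop: 74.89 W × 5.6 h × 7 d = 2,936 Wh = 2.936 kWh
induction cooktop: 2050 W × 12.1 h × 7 d = 173,635 Wh = 173.6 kWh
Total energy = 2.003 + 20.14 + 2.936 + 173.6 = 198.7 kWh
Cost = 198.7 kWh × $0.210 = $41.73 ≈ $42

$42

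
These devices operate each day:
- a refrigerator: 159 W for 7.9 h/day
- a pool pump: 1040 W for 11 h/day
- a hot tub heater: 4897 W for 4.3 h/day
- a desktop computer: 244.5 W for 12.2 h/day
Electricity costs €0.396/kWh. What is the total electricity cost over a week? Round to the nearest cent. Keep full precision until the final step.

€101.83

refrigerator: 159 W × 7.9 h × 7 d = 8,793 Wh = 8.793 kWh
pool pump: 1040 W × 11 h × 7 d = 80,080 Wh = 80.08 kWh
hot tub heater: 4897 W × 4.3 h × 7 d = 147,400 Wh = 147.4 kWh
desktop computer: 244.5 W × 12.2 h × 7 d = 20,880 Wh = 20.88 kWh
Total energy = 8.793 + 80.08 + 147.4 + 20.88 = 257.2 kWh
Cost = 257.2 kWh × €0.396 = €101.83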